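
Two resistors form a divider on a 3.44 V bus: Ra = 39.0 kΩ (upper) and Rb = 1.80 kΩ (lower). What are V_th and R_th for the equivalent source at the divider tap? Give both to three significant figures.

V_th = 0.152 V, R_th = 1.72 kΩ

V_th is the open-circuit tap voltage: 3.44 × 1.80/(39.0 + 1.80) = 0.152 V.
With the supply zeroed, Ra and Rb appear in parallel from the tap: R_th = Ra‖Rb = (39.0 × 1.80)/40.80 = 1.72 kΩ.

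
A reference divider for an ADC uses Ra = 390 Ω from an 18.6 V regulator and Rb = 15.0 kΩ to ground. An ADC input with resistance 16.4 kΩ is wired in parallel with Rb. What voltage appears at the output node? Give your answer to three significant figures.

The load sits in parallel with Rb: Rb‖R_L = (15000 × 16400) / (15000 + 16400) = 7834 Ω.
V_out = 18.6 × 7834 / (390 + 7834) = 18.6 × 7834/8224 = 17.7 V.

V_out ≈ 17.7 V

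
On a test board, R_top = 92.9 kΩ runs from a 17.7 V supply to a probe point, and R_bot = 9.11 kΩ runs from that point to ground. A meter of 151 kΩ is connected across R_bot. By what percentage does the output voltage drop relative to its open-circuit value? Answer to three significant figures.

The divider's output (Thévenin) resistance is R_top‖R_bot = 8.296 kΩ.
Fractional drop under load = R_th/(R_th + R_L) = 8.296 / (8.296 + 151) = 0.05208.
So the output falls by 5.21 %.

5.21 %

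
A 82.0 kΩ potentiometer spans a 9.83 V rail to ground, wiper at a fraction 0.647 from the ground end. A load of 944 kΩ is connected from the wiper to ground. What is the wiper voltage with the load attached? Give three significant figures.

V ≈ 6.24 V

The wiper splits the pot into (1−α)R = 28.95 kΩ above and αR = 53.05 kΩ below.
Lower section ‖ load = 50.23 kΩ.
V_wiper = 9.83 × 50.23/(28.95 + 50.23) = 6.24 V.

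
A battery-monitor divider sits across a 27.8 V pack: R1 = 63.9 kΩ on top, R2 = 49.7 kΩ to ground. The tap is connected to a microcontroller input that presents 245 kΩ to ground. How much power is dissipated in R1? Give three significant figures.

Total resistance from the source is R1 + (R2‖R_L) = 105.2 kΩ, so I = 27.8/105.2 kΩ = 0.2642 mA.
P = I²·R1 = (0.2642 mA)² × 63.9 kΩ = 4.46 mW.

P ≈ 4.46 mW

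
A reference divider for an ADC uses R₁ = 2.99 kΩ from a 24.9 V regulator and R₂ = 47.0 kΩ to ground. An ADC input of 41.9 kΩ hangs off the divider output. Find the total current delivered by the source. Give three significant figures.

I ≈ 0.990 mA

R₂‖R_L = 22.15 kΩ, so the source sees R₁ + R₂‖R_L = 25.14 kΩ.
I = 24.9 V / 25.14 kΩ = 0.990 mA.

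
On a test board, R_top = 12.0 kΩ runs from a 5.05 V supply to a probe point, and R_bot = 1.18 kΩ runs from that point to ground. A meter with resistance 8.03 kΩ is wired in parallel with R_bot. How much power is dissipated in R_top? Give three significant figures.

Total resistance from the source is R_top + (R_bot‖R_L) = 13.03 kΩ, so I = 5.05/13.03 kΩ = 0.3876 mA.
P = I²·R_top = (0.3876 mA)² × 12.0 kΩ = 1.80 mW.

P ≈ 1.80 mW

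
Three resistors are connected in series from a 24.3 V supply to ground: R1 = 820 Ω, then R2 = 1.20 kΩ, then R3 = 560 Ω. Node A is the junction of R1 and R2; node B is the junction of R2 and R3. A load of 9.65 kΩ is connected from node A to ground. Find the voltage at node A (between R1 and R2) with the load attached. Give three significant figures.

Below node A the series string R2+R3 = 1760 Ω sits in parallel with the 9650 Ω load: 1489 Ω.
V_A = 24.3 × 1489/(820 + 1489) = 15.7 V.

V ≈ 15.7 V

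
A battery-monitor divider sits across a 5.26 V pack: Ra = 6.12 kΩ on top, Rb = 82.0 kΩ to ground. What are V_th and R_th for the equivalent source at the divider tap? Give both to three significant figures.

V_th is the open-circuit tap voltage: 5.26 × 82.0/(6.12 + 82.0) = 4.89 V.
With the supply zeroed, Ra and Rb appear in parallel from the tap: R_th = Ra‖Rb = (6.12 × 82.0)/88.12 = 5.69 kΩ.

V_th = 4.89 V, R_th = 5.69 kΩ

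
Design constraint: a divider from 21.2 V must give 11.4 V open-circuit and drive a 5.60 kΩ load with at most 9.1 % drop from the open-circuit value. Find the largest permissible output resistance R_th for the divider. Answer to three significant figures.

Loading drop = R_th/(R_th + R_L) ≤ 0.0910, so R_th ≤ R_L · ε/(1−ε) = 5.60 kΩ × 0.0910/0.9090 = 561 Ω.
(Any R1, R2 with R2/(R1+R2) = 0.538 and R1‖R2 ≤ 561 Ω will meet the spec.)

R_th ≤ 561 Ω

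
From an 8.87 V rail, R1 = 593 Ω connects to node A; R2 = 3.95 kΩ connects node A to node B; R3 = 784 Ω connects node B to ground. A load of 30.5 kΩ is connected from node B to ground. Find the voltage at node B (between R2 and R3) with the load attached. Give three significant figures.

At node B, R3 is in parallel with the load: R3‖R_L = 764.4 Ω.
Below node A the resistance is R2 + (R3‖R_L) = 4714 Ω, so V_A = 8.87 × 4714/5307 = 7.879 V.
Then V_B = V_A × (R3‖R_L)/(R2 + R3‖R_L) = 7.879 × 764.4/4714 = 1.28 V.

V ≈ 1.28 V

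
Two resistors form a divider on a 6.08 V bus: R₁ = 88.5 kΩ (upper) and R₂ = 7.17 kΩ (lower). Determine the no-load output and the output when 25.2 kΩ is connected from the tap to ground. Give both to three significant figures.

Unloaded: 0.456 V; loaded: 0.361 V

Open-circuit: V = 6.08 × 7.17/(88.5 + 7.17) = 0.456 V.
With the load, R₂ becomes R₂‖R_L = 5.582 kΩ, so V = 6.08 × 5.582/94.08 = 0.361 V.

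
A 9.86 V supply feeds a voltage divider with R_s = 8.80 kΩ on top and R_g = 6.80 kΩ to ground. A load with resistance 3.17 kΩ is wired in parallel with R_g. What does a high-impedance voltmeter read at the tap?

V_out ≈ 1.94 V

The load sits in parallel with R_g: R_g‖R_L = (6.80 × 3.17) / (6.80 + 3.17) = 2.162 kΩ.
V_out = 9.86 × 2.162 / (8.80 + 2.162) = 9.86 × 2.162/10.96 = 1.94 V.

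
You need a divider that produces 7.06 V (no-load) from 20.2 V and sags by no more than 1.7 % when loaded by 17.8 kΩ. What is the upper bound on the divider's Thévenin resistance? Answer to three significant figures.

R_th ≤ 308 Ω

Loading drop = R_th/(R_th + R_L) ≤ 0.0170, so R_th ≤ R_L · ε/(1−ε) = 17.8 kΩ × 0.0170/0.9830 = 308 Ω.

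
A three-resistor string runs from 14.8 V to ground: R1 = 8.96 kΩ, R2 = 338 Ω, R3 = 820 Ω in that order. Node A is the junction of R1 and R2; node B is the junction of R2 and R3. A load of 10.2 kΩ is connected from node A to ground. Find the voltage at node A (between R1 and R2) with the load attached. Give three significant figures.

Below node A the series string R2+R3 = 1158 Ω sits in parallel with the 10200 Ω load: 1040 Ω.
V_A = 14.8 × 1040/(8960 + 1040) = 1.54 V.

V ≈ 1.54 V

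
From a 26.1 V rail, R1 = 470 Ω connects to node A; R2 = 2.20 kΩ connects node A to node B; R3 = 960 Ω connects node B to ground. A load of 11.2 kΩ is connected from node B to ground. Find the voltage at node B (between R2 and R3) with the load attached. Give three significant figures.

V ≈ 6.49 V

At node B, R3 is in parallel with the load: R3‖R_L = 884.2 Ω.
Below node A the resistance is R2 + (R3‖R_L) = 3084 Ω, so V_A = 26.1 × 3084/3554 = 22.65 V.
Then V_B = V_A × (R3‖R_L)/(R2 + R3‖R_L) = 22.65 × 884.2/3084 = 6.49 V.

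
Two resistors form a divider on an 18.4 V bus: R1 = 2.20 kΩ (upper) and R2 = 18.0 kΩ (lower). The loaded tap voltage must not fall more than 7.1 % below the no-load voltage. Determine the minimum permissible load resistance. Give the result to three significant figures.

Output resistance R_th = R1‖R2 = (2.20 × 18.0)/20.20 = 1.960 kΩ.
The fractional drop is R_th/(R_th + R_L); requiring this ≤ 0.0710 gives R_L ≥ R_th(1/0.0710 − 1) = 1.960 × 13.08 = 25.7 kΩ.

R_L(min) ≈ 25.7 kΩ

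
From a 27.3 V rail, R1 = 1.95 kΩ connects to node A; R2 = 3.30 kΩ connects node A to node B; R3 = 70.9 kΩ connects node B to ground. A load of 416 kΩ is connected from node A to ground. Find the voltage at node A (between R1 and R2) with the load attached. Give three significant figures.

Below node A the series string R2+R3 = 74.20 kΩ sits in parallel with the 416 kΩ load: 62.97 kΩ.
V_A = 27.3 × 62.97/(1.95 + 62.97) = 26.5 V.

V ≈ 26.5 V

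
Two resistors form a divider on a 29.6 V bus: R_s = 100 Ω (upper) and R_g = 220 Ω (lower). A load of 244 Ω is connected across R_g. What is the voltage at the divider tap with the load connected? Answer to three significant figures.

V_out ≈ 15.9 V

The load sits in parallel with R_g: R_g‖R_L = (220 × 244) / (220 + 244) = 115.7 Ω.
V_out = 29.6 × 115.7 / (100 + 115.7) = 29.6 × 115.7/215.7 = 15.9 V.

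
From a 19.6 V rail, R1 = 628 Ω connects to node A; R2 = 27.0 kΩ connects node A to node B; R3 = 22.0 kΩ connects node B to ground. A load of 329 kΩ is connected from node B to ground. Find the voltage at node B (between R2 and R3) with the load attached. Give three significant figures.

At node B, R3 is in parallel with the load: R3‖R_L = 20620 Ω.
Below node A the resistance is R2 + (R3‖R_L) = 47620 Ω, so V_A = 19.6 × 47620/48250 = 19.34 V.
Then V_B = V_A × (R3‖R_L)/(R2 + R3‖R_L) = 19.34 × 20620/47620 = 8.38 V.

V ≈ 8.38 V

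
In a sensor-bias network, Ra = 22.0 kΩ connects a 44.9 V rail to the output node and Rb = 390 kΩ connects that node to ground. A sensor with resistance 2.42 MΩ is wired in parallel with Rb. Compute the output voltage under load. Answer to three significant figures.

The load sits in parallel with Rb: Rb‖R_L = (390 × 2420) / (390 + 2420) = 335.9 kΩ.
V_out = 44.9 × 335.9 / (22.0 + 335.9) = 44.9 × 335.9/357.9 = 42.1 V.

V_out ≈ 42.1 V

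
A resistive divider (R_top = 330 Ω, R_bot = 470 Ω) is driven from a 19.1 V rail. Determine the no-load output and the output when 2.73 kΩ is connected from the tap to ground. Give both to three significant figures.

Open-circuit: V = 19.1 × 470/(330 + 470) = 11.2 V.
With the load, R_bot becomes R_bot‖R_L = 401.0 Ω, so V = 19.1 × 401.0/731.0 = 10.5 V.

Unloaded: 11.2 V; loaded: 10.5 V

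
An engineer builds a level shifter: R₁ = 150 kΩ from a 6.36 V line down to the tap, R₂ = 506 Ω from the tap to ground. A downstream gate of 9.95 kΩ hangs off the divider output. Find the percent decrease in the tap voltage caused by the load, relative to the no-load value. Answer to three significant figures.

The divider's output (Thévenin) resistance is R₁‖R₂ = 504.3 Ω.
Fractional drop under load = R_th/(R_th + R_L) = 504.3 / (504.3 + 9950) = 0.04824.
So the output falls by 4.82 %.

4.82 %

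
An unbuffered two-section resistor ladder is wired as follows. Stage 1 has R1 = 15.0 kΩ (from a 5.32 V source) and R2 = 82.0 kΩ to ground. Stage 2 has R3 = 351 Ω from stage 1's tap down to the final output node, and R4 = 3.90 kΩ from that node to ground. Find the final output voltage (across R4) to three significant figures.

Stage 2 presents R3+R4 = 4251 Ω as a load on stage 1's tap.
Stage 1's lower leg becomes R2‖(R3+R4) = 4041 Ω, so V_mid = 5.32 × 4041/19040 = 1.129 V.
Stage 2 is itself unloaded: V_out = V_mid × R4/(R3+R4) = 1.129 × 3900/4251 = 1.04 V.

V_out ≈ 1.04 V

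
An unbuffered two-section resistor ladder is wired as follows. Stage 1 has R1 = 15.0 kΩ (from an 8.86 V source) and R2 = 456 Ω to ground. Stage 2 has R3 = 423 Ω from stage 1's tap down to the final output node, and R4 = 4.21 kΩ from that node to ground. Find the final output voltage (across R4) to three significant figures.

Stage 2 presents R3+R4 = 4633 Ω as a load on stage 1's tap.
Stage 1's lower leg becomes R2‖(R3+R4) = 415.1 Ω, so V_mid = 8.86 × 415.1/15420 = 0.2386 V.
Stage 2 is itself unloaded: V_out = V_mid × R4/(R3+R4) = 0.2386 × 4210/4633 = 0.217 V.

V_out ≈ 0.217 V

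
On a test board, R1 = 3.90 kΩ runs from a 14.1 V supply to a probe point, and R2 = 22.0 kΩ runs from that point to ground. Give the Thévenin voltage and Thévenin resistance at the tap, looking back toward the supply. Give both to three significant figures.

V_th is the open-circuit tap voltage: 14.1 × 22.0/(3.90 + 22.0) = 12.0 V.
With the supply zeroed, R1 and R2 appear in parallel from the tap: R_th = R1‖R2 = (3.90 × 22.0)/25.90 = 3.31 kΩ.

V_th = 12.0 V, R_th = 3.31 kΩ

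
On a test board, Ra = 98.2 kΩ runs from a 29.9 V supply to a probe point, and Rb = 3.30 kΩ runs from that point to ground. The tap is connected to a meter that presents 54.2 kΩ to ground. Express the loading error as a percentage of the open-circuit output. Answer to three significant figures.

5.56 %

The divider's output (Thévenin) resistance is Ra‖Rb = 3.193 kΩ.
Fractional drop under load = R_th/(R_th + R_L) = 3.193 / (3.193 + 54.2) = 0.05563.
So the output falls by 5.56 %.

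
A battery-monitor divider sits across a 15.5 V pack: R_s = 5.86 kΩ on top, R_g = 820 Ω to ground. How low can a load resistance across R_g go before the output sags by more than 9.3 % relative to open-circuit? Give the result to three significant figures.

R_L(min) ≈ 7.02 kΩ

Output resistance R_th = R_s‖R_g = (5860 × 820)/6680 = 719.3 Ω.
The fractional drop is R_th/(R_th + R_L); requiring this ≤ 0.0930 gives R_L ≥ R_th(1/0.0930 − 1) = 719.3 × 9.753 = 7.02 kΩ.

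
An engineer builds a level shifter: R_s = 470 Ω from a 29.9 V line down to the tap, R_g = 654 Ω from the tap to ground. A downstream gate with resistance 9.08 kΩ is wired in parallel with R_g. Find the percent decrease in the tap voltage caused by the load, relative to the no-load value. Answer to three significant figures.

2.92 %

The divider's output (Thévenin) resistance is R_s‖R_g = 273.5 Ω.
Fractional drop under load = R_th/(R_th + R_L) = 273.5 / (273.5 + 9080) = 0.02924.
So the output falls by 2.92 %.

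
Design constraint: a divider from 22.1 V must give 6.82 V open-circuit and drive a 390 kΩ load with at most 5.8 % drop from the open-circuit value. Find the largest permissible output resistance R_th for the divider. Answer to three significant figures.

R_th ≤ 24.0 kΩ

Loading drop = R_th/(R_th + R_L) ≤ 0.0580, so R_th ≤ R_L · ε/(1−ε) = 390 kΩ × 0.0580/0.9420 = 24.0 kΩ.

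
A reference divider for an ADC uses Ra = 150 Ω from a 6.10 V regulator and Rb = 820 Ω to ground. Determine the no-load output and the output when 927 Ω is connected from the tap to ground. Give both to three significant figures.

Open-circuit: V = 6.10 × 820/(150 + 820) = 5.16 V.
With the load, Rb becomes Rb‖R_L = 435.1 Ω, so V = 6.10 × 435.1/585.1 = 4.54 V.

Unloaded: 5.16 V; loaded: 4.54 V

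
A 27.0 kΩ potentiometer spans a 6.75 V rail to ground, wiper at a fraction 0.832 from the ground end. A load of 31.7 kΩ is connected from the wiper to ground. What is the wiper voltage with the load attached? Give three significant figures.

V ≈ 5.02 V

The wiper splits the pot into (1−α)R = 4.536 kΩ above and αR = 22.46 kΩ below.
Lower section ‖ load = 13.15 kΩ.
V_wiper = 6.75 × 13.15/(4.536 + 13.15) = 5.02 V.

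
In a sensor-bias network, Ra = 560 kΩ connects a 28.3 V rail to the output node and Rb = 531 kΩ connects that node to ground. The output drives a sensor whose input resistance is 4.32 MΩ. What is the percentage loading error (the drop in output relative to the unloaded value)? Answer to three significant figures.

5.93 %

The divider's output (Thévenin) resistance is Ra‖Rb = 272.6 kΩ.
Fractional drop under load = R_th/(R_th + R_L) = 272.6 / (272.6 + 4320) = 0.05935.
So the output falls by 5.93 %.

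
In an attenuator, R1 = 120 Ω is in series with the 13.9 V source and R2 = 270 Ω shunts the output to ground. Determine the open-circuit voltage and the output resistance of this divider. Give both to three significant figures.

V_th is the open-circuit tap voltage: 13.9 × 270/(120 + 270) = 9.62 V.
With the supply zeroed, R1 and R2 appear in parallel from the tap: R_th = R1‖R2 = (120 × 270)/390.0 = 83.1 Ω.

V_th = 9.62 V, R_th = 83.1 Ω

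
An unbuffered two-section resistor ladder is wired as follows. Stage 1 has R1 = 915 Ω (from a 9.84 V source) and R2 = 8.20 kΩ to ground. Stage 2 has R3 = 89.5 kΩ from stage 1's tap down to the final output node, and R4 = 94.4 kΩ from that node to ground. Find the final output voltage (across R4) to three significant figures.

V_out ≈ 4.52 V

Stage 2 presents R3+R4 = 183900 Ω as a load on stage 1's tap.
Stage 1's lower leg becomes R2‖(R3+R4) = 7850 Ω, so V_mid = 9.84 × 7850/8765 = 8.813 V.
Stage 2 is itself unloaded: V_out = V_mid × R4/(R3+R4) = 8.813 × 94400/183900 = 4.52 V.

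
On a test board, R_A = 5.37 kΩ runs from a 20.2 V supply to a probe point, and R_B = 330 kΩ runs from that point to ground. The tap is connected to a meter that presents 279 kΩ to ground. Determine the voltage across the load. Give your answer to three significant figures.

V_out ≈ 19.5 V

The load sits in parallel with R_B: R_B‖R_L = (330 × 279) / (330 + 279) = 151.2 kΩ.
V_out = 20.2 × 151.2 / (5.37 + 151.2) = 20.2 × 151.2/156.6 = 19.5 V.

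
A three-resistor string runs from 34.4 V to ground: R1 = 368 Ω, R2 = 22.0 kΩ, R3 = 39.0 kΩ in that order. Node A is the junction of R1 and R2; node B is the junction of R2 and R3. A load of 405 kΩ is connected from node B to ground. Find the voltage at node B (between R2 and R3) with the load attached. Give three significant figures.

V ≈ 21.1 V

At node B, R3 is in parallel with the load: R3‖R_L = 35570 Ω.
Below node A the resistance is R2 + (R3‖R_L) = 57570 Ω, so V_A = 34.4 × 57570/57940 = 34.18 V.
Then V_B = V_A × (R3‖R_L)/(R2 + R3‖R_L) = 34.18 × 35570/57570 = 21.1 V.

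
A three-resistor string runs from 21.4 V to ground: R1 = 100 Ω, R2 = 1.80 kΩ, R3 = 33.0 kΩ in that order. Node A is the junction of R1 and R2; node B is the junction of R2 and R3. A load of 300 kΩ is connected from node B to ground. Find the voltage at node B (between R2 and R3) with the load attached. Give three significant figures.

At node B, R3 is in parallel with the load: R3‖R_L = 29730 Ω.
Below node A the resistance is R2 + (R3‖R_L) = 31530 Ω, so V_A = 21.4 × 31530/31630 = 21.33 V.
Then V_B = V_A × (R3‖R_L)/(R2 + R3‖R_L) = 21.33 × 29730/31530 = 20.1 V.

V ≈ 20.1 V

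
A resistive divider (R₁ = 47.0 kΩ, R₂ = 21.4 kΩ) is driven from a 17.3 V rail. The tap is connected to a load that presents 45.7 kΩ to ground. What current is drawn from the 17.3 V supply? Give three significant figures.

I ≈ 0.281 mA

R₂‖R_L = 14.57 kΩ, so the source sees R₁ + R₂‖R_L = 61.57 kΩ.
I = 17.3 V / 61.57 kΩ = 0.281 mA.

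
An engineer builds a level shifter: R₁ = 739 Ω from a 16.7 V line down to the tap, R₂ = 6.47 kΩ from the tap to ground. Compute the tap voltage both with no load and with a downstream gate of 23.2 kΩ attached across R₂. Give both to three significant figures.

Open-circuit: V = 16.7 × 6470/(739 + 6470) = 15.0 V.
With the load, R₂ becomes R₂‖R_L = 5059 Ω, so V = 16.7 × 5059/5798 = 14.6 V.

Unloaded: 15.0 V; loaded: 14.6 V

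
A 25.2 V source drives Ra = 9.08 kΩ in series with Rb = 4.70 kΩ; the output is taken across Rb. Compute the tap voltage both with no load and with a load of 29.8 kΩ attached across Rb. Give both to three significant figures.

Open-circuit: V = 25.2 × 4.70/(9.08 + 4.70) = 8.60 V.
With the load, Rb becomes Rb‖R_L = 4.060 kΩ, so V = 25.2 × 4.060/13.14 = 7.79 V.

Unloaded: 8.60 V; loaded: 7.79 V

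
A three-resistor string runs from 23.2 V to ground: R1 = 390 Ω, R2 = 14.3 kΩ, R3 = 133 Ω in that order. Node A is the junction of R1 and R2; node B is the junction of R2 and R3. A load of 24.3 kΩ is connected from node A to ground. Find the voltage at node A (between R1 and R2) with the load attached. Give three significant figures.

V ≈ 22.2 V

Below node A the series string R2+R3 = 14430 Ω sits in parallel with the 24300 Ω load: 9055 Ω.
V_A = 23.2 × 9055/(390 + 9055) = 22.2 V.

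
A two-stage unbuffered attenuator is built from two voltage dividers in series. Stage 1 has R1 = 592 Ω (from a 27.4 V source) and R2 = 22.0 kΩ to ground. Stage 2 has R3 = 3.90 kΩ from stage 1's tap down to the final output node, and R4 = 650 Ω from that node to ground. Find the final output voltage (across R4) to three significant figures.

V_out ≈ 3.38 V

Stage 2 presents R3+R4 = 4550 Ω as a load on stage 1's tap.
Stage 1's lower leg becomes R2‖(R3+R4) = 3770 Ω, so V_mid = 27.4 × 3770/4362 = 23.68 V.
Stage 2 is itself unloaded: V_out = V_mid × R4/(R3+R4) = 23.68 × 650/4550 = 3.38 V.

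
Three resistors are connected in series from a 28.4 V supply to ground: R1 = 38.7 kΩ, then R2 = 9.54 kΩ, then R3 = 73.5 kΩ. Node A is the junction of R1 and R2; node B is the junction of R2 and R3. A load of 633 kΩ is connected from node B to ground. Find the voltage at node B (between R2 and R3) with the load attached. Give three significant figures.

V ≈ 16.4 V

At node B, R3 is in parallel with the load: R3‖R_L = 65.85 kΩ.
Below node A the resistance is R2 + (R3‖R_L) = 75.39 kΩ, so V_A = 28.4 × 75.39/114.1 = 18.77 V.
Then V_B = V_A × (R3‖R_L)/(R2 + R3‖R_L) = 18.77 × 65.85/75.39 = 16.4 V.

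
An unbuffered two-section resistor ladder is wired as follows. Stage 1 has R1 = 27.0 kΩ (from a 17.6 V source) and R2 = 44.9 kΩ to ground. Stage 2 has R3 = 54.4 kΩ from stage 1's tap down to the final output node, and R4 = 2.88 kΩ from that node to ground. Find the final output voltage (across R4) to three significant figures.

V_out ≈ 0.427 V

Stage 2 presents R3+R4 = 57.28 kΩ as a load on stage 1's tap.
Stage 1's lower leg becomes R2‖(R3+R4) = 25.17 kΩ, so V_mid = 17.6 × 25.17/52.17 = 8.491 V.
Stage 2 is itself unloaded: V_out = V_mid × R4/(R3+R4) = 8.491 × 2.88/57.28 = 0.427 V.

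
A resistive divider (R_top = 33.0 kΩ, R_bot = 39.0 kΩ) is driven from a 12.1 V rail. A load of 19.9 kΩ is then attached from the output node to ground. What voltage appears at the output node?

The load sits in parallel with R_bot: R_bot‖R_L = (39.0 × 19.9) / (39.0 + 19.9) = 13.18 kΩ.
V_out = 12.1 × 13.18 / (33.0 + 13.18) = 12.1 × 13.18/46.18 = 3.45 V.
(Unloaded it would have been 6.55 V.)

V_out ≈ 3.45 V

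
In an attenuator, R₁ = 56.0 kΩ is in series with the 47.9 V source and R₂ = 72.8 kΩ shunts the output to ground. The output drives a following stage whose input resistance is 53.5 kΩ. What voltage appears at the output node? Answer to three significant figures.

V_out ≈ 17.0 V

The load sits in parallel with R₂: R₂‖R_L = (72.8 × 53.5) / (72.8 + 53.5) = 30.84 kΩ.
V_out = 47.9 × 30.84 / (56.0 + 30.84) = 47.9 × 30.84/86.84 = 17.0 V.
(Unloaded it would have been 27.1 V.)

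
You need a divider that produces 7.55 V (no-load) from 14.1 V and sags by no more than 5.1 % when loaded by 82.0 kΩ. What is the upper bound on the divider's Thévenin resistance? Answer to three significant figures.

R_th ≤ 4.41 kΩ

Loading drop = R_th/(R_th + R_L) ≤ 0.0510, so R_th ≤ R_L · ε/(1−ε) = 82.0 kΩ × 0.0510/0.9490 = 4.41 kΩ.
(Any R1, R2 with R2/(R1+R2) = 0.535 and R1‖R2 ≤ 4.41 kΩ will meet the spec.)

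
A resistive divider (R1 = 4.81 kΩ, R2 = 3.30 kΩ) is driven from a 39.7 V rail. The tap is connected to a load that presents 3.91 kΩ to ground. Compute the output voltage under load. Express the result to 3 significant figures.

V_out ≈ 10.8 V

The load sits in parallel with R2: R2‖R_L = (3.30 × 3.91) / (3.30 + 3.91) = 1.790 kΩ.
V_out = 39.7 × 1.790 / (4.81 + 1.790) = 39.7 × 1.790/6.600 = 10.8 V.
(Unloaded it would have been 16.2 V.)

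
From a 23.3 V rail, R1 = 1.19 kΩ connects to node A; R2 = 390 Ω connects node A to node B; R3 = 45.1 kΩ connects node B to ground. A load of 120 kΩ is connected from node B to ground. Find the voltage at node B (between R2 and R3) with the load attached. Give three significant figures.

V ≈ 22.2 V

At node B, R3 is in parallel with the load: R3‖R_L = 32780 Ω.
Below node A the resistance is R2 + (R3‖R_L) = 33170 Ω, so V_A = 23.3 × 33170/34360 = 22.49 V.
Then V_B = V_A × (R3‖R_L)/(R2 + R3‖R_L) = 22.49 × 32780/33170 = 22.2 V.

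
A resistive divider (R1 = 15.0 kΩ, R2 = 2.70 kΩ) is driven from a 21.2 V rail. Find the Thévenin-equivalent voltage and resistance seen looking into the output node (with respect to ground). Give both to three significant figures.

V_th = 3.23 V, R_th = 2.29 kΩ

V_th is the open-circuit tap voltage: 21.2 × 2.70/(15.0 + 2.70) = 3.23 V.
With the supply zeroed, R1 and R2 appear in parallel from the tap: R_th = R1‖R2 = (15.0 × 2.70)/17.70 = 2.29 kΩ.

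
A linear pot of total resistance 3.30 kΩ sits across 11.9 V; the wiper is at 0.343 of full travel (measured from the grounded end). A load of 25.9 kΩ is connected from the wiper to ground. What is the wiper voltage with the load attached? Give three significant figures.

V ≈ 3.97 V

The wiper splits the pot into (1−α)R = 2.168 kΩ above and αR = 1.132 kΩ below.
Lower section ‖ load = 1.085 kΩ.
V_wiper = 11.9 × 1.085/(2.168 + 1.085) = 3.97 V.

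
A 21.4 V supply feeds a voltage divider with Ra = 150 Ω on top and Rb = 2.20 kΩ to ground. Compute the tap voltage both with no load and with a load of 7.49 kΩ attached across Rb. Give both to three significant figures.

Unloaded: 20.0 V; loaded: 19.7 V

Open-circuit: V = 21.4 × 2200/(150 + 2200) = 20.0 V.
With the load, Rb becomes Rb‖R_L = 1701 Ω, so V = 21.4 × 1701/1851 = 19.7 V.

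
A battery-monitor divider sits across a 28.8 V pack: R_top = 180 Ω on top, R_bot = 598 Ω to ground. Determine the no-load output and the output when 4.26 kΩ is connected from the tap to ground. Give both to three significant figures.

Open-circuit: V = 28.8 × 598/(180 + 598) = 22.1 V.
With the load, R_bot becomes R_bot‖R_L = 524.4 Ω, so V = 28.8 × 524.4/704.4 = 21.4 V.

Unloaded: 22.1 V; loaded: 21.4 V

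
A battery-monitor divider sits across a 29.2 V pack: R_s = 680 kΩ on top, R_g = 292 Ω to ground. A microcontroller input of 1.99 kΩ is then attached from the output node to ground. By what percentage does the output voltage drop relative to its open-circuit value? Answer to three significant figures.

The divider's output (Thévenin) resistance is R_s‖R_g = 291.9 Ω.
Fractional drop under load = R_th/(R_th + R_L) = 291.9 / (291.9 + 1990) = 0.1279.
So the output falls by 12.8 %.

12.8 %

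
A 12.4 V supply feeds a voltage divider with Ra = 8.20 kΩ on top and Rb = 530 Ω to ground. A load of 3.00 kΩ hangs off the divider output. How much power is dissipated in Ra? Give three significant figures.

P ≈ 16.8 mW

Total resistance from the source is Ra + (Rb‖R_L) = 8650 Ω, so I = 12.4/8650 Ω = 1.433 mA.
P = I²·Ra = (1.433 mA)² × 8.20 kΩ = 16.8 mW.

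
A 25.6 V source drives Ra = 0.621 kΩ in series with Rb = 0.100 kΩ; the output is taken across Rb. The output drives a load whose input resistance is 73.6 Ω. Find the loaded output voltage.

V_out ≈ 1.64 V

The load sits in parallel with Rb: Rb‖R_L = (100 × 73.6) / (100 + 73.6) = 42.40 Ω.
V_out = 25.6 × 42.40 / (621 + 42.40) = 25.6 × 42.40/663.4 = 1.64 V.
(Unloaded it would have been 3.55 V.)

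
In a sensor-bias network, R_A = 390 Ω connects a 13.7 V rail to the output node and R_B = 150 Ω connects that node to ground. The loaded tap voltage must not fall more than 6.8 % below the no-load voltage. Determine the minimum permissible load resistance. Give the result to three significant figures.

Output resistance R_th = R_A‖R_B = (390 × 150)/540.0 = 108.3 Ω.
The fractional drop is R_th/(R_th + R_L); requiring this ≤ 0.0680 gives R_L ≥ R_th(1/0.0680 − 1) = 108.3 × 13.71 = 1.48 kΩ.

R_L(min) ≈ 1.48 kΩ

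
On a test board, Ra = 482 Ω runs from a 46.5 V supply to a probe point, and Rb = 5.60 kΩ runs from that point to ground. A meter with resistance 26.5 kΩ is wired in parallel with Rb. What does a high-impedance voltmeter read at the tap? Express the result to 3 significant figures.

V_out ≈ 42.1 V

The load sits in parallel with Rb: Rb‖R_L = (5600 × 26500) / (5600 + 26500) = 4623 Ω.
V_out = 46.5 × 4623 / (482 + 4623) = 46.5 × 4623/5105 = 42.1 V.
(Unloaded it would have been 42.8 V.)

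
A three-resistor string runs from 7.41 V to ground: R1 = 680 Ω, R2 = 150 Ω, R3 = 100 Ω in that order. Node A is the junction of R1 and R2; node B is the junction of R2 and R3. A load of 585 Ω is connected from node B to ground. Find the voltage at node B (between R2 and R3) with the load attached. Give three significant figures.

V ≈ 0.691 V

At node B, R3 is in parallel with the load: R3‖R_L = 85.40 Ω.
Below node A the resistance is R2 + (R3‖R_L) = 235.4 Ω, so V_A = 7.41 × 235.4/915.4 = 1.906 V.
Then V_B = V_A × (R3‖R_L)/(R2 + R3‖R_L) = 1.906 × 85.40/235.4 = 0.691 V.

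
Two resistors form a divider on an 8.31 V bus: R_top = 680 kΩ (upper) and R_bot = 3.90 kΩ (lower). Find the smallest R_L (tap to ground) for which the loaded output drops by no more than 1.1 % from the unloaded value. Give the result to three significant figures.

R_L(min) ≈ 349 kΩ

Output resistance R_th = R_top‖R_bot = (680 × 3.90)/683.9 = 3.878 kΩ.
The fractional drop is R_th/(R_th + R_L); requiring this ≤ 0.0110 gives R_L ≥ R_th(1/0.0110 − 1) = 3.878 × 89.91 = 349 kΩ.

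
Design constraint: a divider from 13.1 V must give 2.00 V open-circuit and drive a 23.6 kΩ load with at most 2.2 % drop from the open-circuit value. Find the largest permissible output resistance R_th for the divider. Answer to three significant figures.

Loading drop = R_th/(R_th + R_L) ≤ 0.0220, so R_th ≤ R_L · ε/(1−ε) = 23.6 kΩ × 0.0220/0.9780 = 531 Ω.

R_th ≤ 531 Ω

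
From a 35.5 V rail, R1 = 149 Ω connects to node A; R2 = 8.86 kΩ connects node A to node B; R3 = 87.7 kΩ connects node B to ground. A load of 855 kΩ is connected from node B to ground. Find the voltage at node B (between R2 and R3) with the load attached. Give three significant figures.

At node B, R3 is in parallel with the load: R3‖R_L = 79540 Ω.
Below node A the resistance is R2 + (R3‖R_L) = 88400 Ω, so V_A = 35.5 × 88400/88550 = 35.44 V.
Then V_B = V_A × (R3‖R_L)/(R2 + R3‖R_L) = 35.44 × 79540/88400 = 31.9 V.

V ≈ 31.9 V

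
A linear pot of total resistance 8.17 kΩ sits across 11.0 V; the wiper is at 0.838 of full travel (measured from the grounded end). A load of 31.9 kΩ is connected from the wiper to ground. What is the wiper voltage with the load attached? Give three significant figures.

The wiper splits the pot into (1−α)R = 1.324 kΩ above and αR = 6.846 kΩ below.
Lower section ‖ load = 5.637 kΩ.
V_wiper = 11.0 × 5.637/(1.324 + 5.637) = 8.91 V.

V ≈ 8.91 V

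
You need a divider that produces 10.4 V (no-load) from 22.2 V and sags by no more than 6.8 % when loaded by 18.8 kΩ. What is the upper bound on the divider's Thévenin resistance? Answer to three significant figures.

R_th ≤ 1.37 kΩ

Loading drop = R_th/(R_th + R_L) ≤ 0.0680, so R_th ≤ R_L · ε/(1−ε) = 18.8 kΩ × 0.0680/0.9320 = 1.37 kΩ.
(Any R1, R2 with R2/(R1+R2) = 0.468 and R1‖R2 ≤ 1.37 kΩ will meet the spec.)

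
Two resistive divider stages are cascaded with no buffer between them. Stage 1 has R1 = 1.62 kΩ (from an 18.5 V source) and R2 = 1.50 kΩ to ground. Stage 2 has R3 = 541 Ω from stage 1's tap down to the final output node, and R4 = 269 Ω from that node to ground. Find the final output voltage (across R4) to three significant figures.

V_out ≈ 1.51 V

Stage 2 presents R3+R4 = 810.0 Ω as a load on stage 1's tap.
Stage 1's lower leg becomes R2‖(R3+R4) = 526.0 Ω, so V_mid = 18.5 × 526.0/2146 = 4.534 V.
Stage 2 is itself unloaded: V_out = V_mid × R4/(R3+R4) = 4.534 × 269/810.0 = 1.51 V.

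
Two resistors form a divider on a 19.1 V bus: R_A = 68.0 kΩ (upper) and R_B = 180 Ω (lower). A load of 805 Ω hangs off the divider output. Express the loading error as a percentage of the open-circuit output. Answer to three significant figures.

The divider's output (Thévenin) resistance is R_A‖R_B = 179.5 Ω.
Fractional drop under load = R_th/(R_th + R_L) = 179.5 / (179.5 + 805) = 0.1823.
So the output falls by 18.2 %.

18.2 %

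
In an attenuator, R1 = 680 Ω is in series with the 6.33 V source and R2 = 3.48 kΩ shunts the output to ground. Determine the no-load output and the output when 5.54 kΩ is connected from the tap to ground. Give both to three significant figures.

Unloaded: 5.30 V; loaded: 4.80 V

Open-circuit: V = 6.33 × 3480/(680 + 3480) = 5.30 V.
With the load, R2 becomes R2‖R_L = 2137 Ω, so V = 6.33 × 2137/2817 = 4.80 V.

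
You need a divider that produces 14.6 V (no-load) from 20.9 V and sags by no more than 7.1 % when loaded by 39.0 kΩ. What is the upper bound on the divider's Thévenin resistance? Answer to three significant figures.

Loading drop = R_th/(R_th + R_L) ≤ 0.0710, so R_th ≤ R_L · ε/(1−ε) = 39.0 kΩ × 0.0710/0.9290 = 2.98 kΩ.
(Any R1, R2 with R2/(R1+R2) = 0.699 and R1‖R2 ≤ 2.98 kΩ will meet the spec.)

R_th ≤ 2.98 kΩ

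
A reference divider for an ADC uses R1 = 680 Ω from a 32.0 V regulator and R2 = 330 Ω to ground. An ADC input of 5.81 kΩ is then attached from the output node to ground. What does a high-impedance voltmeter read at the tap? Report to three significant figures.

The load sits in parallel with R2: R2‖R_L = (330 × 5810) / (330 + 5810) = 312.3 Ω.
V_out = 32.0 × 312.3 / (680 + 312.3) = 32.0 × 312.3/992.3 = 10.1 V.

V_out ≈ 10.1 V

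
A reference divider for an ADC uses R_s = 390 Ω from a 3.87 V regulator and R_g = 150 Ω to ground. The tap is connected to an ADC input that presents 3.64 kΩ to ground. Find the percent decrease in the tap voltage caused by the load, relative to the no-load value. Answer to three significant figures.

2.89 %

The divider's output (Thévenin) resistance is R_s‖R_g = 108.3 Ω.
Fractional drop under load = R_th/(R_th + R_L) = 108.3 / (108.3 + 3640) = 0.02890.
So the output falls by 2.89 %.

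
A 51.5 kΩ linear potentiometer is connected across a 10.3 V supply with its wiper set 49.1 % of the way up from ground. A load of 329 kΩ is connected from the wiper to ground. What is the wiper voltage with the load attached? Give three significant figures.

V ≈ 4.87 V

The wiper splits the pot into (1−α)R = 26.21 kΩ above and αR = 25.29 kΩ below.
Lower section ‖ load = 23.48 kΩ.
V_wiper = 10.3 × 23.48/(26.21 + 23.48) = 4.87 V.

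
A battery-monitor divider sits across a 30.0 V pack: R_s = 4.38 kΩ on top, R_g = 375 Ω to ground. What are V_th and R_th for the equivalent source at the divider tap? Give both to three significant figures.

V_th is the open-circuit tap voltage: 30.0 × 375/(4380 + 375) = 2.37 V.
With the supply zeroed, R_s and R_g appear in parallel from the tap: R_th = R_s‖R_g = (4380 × 375)/4755 = 345 Ω.

V_th = 2.37 V, R_th = 345 Ω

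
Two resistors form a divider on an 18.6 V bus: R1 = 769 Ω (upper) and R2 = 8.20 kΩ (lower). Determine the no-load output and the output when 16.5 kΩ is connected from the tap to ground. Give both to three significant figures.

Unloaded: 17.0 V; loaded: 16.3 V

Open-circuit: V = 18.6 × 8200/(769 + 8200) = 17.0 V.
With the load, R2 becomes R2‖R_L = 5478 Ω, so V = 18.6 × 5478/6247 = 16.3 V.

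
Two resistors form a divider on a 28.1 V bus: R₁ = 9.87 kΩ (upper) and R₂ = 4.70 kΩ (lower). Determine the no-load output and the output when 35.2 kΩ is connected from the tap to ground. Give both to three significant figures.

Open-circuit: V = 28.1 × 4.70/(9.87 + 4.70) = 9.06 V.
With the load, R₂ becomes R₂‖R_L = 4.146 kΩ, so V = 28.1 × 4.146/14.02 = 8.31 V.

Unloaded: 9.06 V; loaded: 8.31 V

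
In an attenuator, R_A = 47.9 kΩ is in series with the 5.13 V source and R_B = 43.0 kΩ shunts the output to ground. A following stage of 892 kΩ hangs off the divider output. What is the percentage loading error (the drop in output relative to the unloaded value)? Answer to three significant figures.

2.48 %

The divider's output (Thévenin) resistance is R_A‖R_B = 22.66 kΩ.
Fractional drop under load = R_th/(R_th + R_L) = 22.66 / (22.66 + 892) = 0.02477.
So the output falls by 2.48 %.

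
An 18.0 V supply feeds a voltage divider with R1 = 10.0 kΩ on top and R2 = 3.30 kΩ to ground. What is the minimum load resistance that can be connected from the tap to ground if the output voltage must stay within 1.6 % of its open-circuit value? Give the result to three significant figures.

R_L(min) ≈ 153 kΩ

Output resistance R_th = R1‖R2 = (10.0 × 3.30)/13.30 = 2.481 kΩ.
The fractional drop is R_th/(R_th + R_L); requiring this ≤ 0.0160 gives R_L ≥ R_th(1/0.0160 − 1) = 2.481 × 61.50 = 153 kΩ.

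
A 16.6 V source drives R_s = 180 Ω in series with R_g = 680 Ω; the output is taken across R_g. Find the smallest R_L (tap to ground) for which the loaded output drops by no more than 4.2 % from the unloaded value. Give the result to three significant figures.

Output resistance R_th = R_s‖R_g = (180 × 680)/860.0 = 142.3 Ω.
The fractional drop is R_th/(R_th + R_L); requiring this ≤ 0.0420 gives R_L ≥ R_th(1/0.0420 − 1) = 142.3 × 22.81 = 3.25 kΩ.

R_L(min) ≈ 3.25 kΩ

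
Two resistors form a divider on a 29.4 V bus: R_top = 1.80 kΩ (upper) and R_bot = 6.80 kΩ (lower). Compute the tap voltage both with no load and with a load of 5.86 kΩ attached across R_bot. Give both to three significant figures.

Open-circuit: V = 29.4 × 6.80/(1.80 + 6.80) = 23.2 V.
With the load, R_bot becomes R_bot‖R_L = 3.148 kΩ, so V = 29.4 × 3.148/4.948 = 18.7 V.

Unloaded: 23.2 V; loaded: 18.7 V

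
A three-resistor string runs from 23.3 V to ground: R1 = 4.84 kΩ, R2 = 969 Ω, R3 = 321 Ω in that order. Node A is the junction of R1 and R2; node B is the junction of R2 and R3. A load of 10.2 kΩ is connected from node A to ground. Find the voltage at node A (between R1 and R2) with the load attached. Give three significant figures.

Below node A the series string R2+R3 = 1290 Ω sits in parallel with the 10200 Ω load: 1145 Ω.
V_A = 23.3 × 1145/(4840 + 1145) = 4.46 V.

V ≈ 4.46 V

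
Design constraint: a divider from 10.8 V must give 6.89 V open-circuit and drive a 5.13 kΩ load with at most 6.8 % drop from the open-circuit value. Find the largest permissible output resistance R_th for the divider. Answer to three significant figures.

R_th ≤ 374 Ω

Loading drop = R_th/(R_th + R_L) ≤ 0.0680, so R_th ≤ R_L · ε/(1−ε) = 5.13 kΩ × 0.0680/0.9320 = 374 Ω.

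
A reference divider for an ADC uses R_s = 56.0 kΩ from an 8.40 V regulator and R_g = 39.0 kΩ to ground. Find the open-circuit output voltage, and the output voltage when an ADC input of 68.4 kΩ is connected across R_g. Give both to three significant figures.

Open-circuit: V = 8.40 × 39.0/(56.0 + 39.0) = 3.45 V.
With the load, R_g becomes R_g‖R_L = 24.84 kΩ, so V = 8.40 × 24.84/80.84 = 2.58 V.

Unloaded: 3.45 V; loaded: 2.58 V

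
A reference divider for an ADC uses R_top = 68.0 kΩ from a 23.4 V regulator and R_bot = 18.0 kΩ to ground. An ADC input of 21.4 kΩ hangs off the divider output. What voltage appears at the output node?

V_out ≈ 2.94 V

The load sits in parallel with R_bot: R_bot‖R_L = (18.0 × 21.4) / (18.0 + 21.4) = 9.777 kΩ.
V_out = 23.4 × 9.777 / (68.0 + 9.777) = 23.4 × 9.777/77.78 = 2.94 V.
(Unloaded it would have been 4.90 V.)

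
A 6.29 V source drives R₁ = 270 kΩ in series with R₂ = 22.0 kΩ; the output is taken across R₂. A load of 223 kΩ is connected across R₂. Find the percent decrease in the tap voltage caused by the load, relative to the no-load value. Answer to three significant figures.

8.36 %

The divider's output (Thévenin) resistance is R₁‖R₂ = 20.34 kΩ.
Fractional drop under load = R_th/(R_th + R_L) = 20.34 / (20.34 + 223) = 0.08360.
So the output falls by 8.36 %.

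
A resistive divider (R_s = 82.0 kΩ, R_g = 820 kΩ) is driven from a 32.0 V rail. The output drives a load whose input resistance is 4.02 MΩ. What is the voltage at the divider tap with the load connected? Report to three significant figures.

V_out ≈ 28.6 V

The load sits in parallel with R_g: R_g‖R_L = (820 × 4020) / (820 + 4020) = 681.1 kΩ.
V_out = 32.0 × 681.1 / (82.0 + 681.1) = 32.0 × 681.1/763.1 = 28.6 V.
(Unloaded it would have been 29.1 V.)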